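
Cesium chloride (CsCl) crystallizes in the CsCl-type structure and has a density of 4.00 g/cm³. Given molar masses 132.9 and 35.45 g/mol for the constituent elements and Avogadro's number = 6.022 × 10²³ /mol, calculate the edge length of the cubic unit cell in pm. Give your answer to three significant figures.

412 pm

M(CsCl) = 168.35 g/mol; Z = 1 formula unit per cell.
a³ = Z·M/(N_A·ρ) = 1 × 168.35 / (6.022 × 10²³ × 4.00) = 6.989 × 10^-23 cm³, so a = 4.119 × 10^-8 cm = 412 pm.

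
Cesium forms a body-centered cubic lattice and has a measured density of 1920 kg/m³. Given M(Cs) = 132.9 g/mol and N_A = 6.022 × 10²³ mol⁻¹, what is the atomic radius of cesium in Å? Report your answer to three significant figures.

2.65 Å

For a BCC cell (Z = 2), a³ = Z·M/(N_A·ρ) = 2 × 132.9 / (6.022 × 10²³ × 1.920) = 2.299 × 10^-22 cm³, so a = 6.126 × 10^-8 cm = 6.126 Å.
Atoms touch along the body diagonal, so √3·a = 4r, so r = 0.4330 × a = 2.65 Å.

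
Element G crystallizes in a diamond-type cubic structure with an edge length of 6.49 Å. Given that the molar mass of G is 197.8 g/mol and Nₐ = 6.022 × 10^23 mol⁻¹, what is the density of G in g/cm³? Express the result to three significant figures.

9.61 g/cm³

A diamond cubic unit cell contains Z = 8 atoms.
Cell volume: a³ = (6.49 Å)³ = (6.490 × 10^-8 cm)³ = 2.734 × 10^-22 cm³.
ρ = Z·M/(N_A·a³) = 8 × 197.8 / (6.022 × 10²³ × 2.734 × 10^-22) = 9.613 g/cm³.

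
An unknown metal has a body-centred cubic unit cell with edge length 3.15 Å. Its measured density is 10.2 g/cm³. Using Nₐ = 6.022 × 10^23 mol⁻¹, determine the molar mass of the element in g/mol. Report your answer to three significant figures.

A BCC cell has Z = 2 atoms; a = 3.150 × 10^-8 cm.
M = ρ·N_A·a³/Z = 10.2 × 6.022 × 10²³ × 3.126 × 10^-23 / 2 = 96.0 g/mol.

96.0 g/mol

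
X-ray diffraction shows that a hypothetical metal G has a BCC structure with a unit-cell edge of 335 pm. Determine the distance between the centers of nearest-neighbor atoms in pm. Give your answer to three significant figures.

In a BCC structure, atoms touch along the body diagonal, so √3·a = 4r; the nearest-neighbor distance equals 2r = 0.8660·a.
d = 0.8660 × 335 = 290 pm.

290 pm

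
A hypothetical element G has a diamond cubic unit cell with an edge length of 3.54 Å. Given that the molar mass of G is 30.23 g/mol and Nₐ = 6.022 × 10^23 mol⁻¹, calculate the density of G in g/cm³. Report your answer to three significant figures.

9.05 g/cm³

A diamond cubic unit cell contains Z = 8 atoms.
Cell volume: a³ = (3.54 Å)³ = (3.540 × 10^-8 cm)³ = 4.436 × 10^-23 cm³.
ρ = Z·M/(N_A·a³) = 8 × 30.23 / (6.022 × 10²³ × 4.436 × 10^-23) = 9.053 g/cm³.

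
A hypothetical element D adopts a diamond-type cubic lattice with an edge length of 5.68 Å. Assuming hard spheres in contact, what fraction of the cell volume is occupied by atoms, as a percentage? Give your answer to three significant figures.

In a diamond cubic lattice nearest neighbors lie along the body diagonal with √3·a = 8r, so r = 0.2165a = 1.230 Å.
Packing fraction = Z·(4/3)πr³ / a³ = 8 × (4/3)π × (1.230)³ / (5.68)³ = 0.3401 = 34.0%.

34.0%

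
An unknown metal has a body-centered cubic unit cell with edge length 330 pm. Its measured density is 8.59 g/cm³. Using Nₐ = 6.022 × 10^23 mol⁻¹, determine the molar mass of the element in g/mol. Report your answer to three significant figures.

92.9 g/mol

A BCC cell has Z = 2 atoms; a = 3.300 × 10^-8 cm.
M = ρ·N_A·a³/Z = 8.59 × 6.022 × 10²³ × 3.594 × 10^-23 / 2 = 92.9 g/mol.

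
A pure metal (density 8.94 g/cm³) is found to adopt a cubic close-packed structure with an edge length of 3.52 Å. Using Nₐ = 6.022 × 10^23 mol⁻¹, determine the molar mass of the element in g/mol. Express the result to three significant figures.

58.7 g/mol

An FCC cell has Z = 4 atoms; a = 3.520 × 10^-8 cm.
M = ρ·N_A·a³/Z = 8.94 × 6.022 × 10²³ × 4.361 × 10^-23 / 4 = 58.7 g/mol.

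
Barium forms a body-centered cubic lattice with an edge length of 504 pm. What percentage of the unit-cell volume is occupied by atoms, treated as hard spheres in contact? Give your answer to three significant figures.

68.0%

In a BCC lattice atoms touch along the body diagonal, so √3·a = 4r, so r = 0.4330a = 218.2 pm.
Packing fraction = Z·(4/3)πr³ / a³ = 2 × (4/3)π × (218.2)³ / (504)³ = 0.6802 = 68.0%.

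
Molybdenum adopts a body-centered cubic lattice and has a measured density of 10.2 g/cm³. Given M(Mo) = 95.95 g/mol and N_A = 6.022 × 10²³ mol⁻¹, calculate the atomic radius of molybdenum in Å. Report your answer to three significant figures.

1.36 Å

For a BCC cell (Z = 2), a³ = Z·M/(N_A·ρ) = 2 × 95.95 / (6.022 × 10²³ × 10.20) = 3.124 × 10^-23 cm³, so a = 3.150 × 10^-8 cm = 3.150 Å.
Atoms touch along the body diagonal, so √3·a = 4r, so r = 0.4330 × a = 1.36 Å.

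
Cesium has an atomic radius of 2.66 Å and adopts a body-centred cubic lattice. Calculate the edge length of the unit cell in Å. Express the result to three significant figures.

In a BCC lattice, atoms touch along the body diagonal, so √3·a = 4r.
a = 4r/√3 = 4 × 2.66 / 1.7321 = 6.14 Å.

6.14 Å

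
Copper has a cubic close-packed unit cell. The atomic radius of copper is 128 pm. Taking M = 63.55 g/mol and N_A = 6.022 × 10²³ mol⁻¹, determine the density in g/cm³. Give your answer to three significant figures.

In an FCC lattice, atoms touch along the face diagonal, so √2·a = 4r, giving a = 362.0 pm = 3.620 × 10^-8 cm.
With Z = 4, ρ = Z·M/(N_A·a³) = 4 × 63.55 / (6.022 × 10²³ × 4.745 × 10^-23) = 8.895 g/cm³.

8.90 g/cm³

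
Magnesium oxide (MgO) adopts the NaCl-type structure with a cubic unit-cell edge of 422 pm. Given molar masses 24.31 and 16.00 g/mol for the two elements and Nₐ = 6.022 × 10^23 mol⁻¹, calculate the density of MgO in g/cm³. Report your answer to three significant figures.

The NaCl-type structure contains Z = 4 formula units per cell; M(MgO) = 24.31 + 16.00 = 40.31 g/mol.
a³ = (4.220 × 10^-8 cm)³ = 7.515 × 10^-23 cm³.
ρ = 4 × 40.31 / (6.022 × 10²³ × 7.515 × 10^-23) = 3.563 g/cm³.

3.56 g/cm³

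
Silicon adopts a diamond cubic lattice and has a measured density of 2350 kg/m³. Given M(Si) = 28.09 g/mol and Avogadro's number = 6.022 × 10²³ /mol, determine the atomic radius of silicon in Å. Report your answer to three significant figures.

For a diamond cubic cell (Z = 8), a³ = Z·M/(N_A·ρ) = 8 × 28.09 / (6.022 × 10²³ × 2.350) = 1.588 × 10^-22 cm³, so a = 5.415 × 10^-8 cm = 5.415 Å.
Nearest neighbors lie along the body diagonal with √3·a = 8r, so r = 0.2165 × a = 1.17 Å.

1.17 Å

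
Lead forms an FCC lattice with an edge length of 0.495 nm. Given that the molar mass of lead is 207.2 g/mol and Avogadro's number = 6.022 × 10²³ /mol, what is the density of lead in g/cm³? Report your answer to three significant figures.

An FCC unit cell contains Z = 4 atoms.
Cell volume: a³ = (0.495 nm)³ = (4.950 × 10^-8 cm)³ = 1.213 × 10^-22 cm³.
ρ = Z·M/(N_A·a³) = 4 × 207.2 / (6.022 × 10²³ × 1.213 × 10^-22) = 11.35 g/cm³.

11.3 g/cm³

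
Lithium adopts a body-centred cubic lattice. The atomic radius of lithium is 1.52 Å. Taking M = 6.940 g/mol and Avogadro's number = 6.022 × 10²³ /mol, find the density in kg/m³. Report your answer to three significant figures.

In a BCC lattice, atoms touch along the body diagonal, so √3·a = 4r, giving a = 3.510 Å = 3.510 × 10^-8 cm.
With Z = 2, ρ = Z·M/(N_A·a³) = 2 × 6.940 / (6.022 × 10²³ × 4.325 × 10^-23) = 0.5329 g/cm³ = 533 kg/m³.

533 kg/m³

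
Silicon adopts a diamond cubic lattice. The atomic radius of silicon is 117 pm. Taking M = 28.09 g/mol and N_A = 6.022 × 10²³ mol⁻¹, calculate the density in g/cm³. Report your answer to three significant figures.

2.36 g/cm³

In a diamond cubic lattice, nearest neighbors lie along the body diagonal with √3·a = 8r, giving a = 540.4 pm = 5.404 × 10^-8 cm.
With Z = 8, ρ = Z·M/(N_A·a³) = 8 × 28.09 / (6.022 × 10²³ × 1.578 × 10^-22) = 2.365 g/cm³.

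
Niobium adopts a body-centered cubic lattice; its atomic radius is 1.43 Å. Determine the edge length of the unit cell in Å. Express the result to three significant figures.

3.30 Å

In a BCC lattice, atoms touch along the body diagonal, so √3·a = 4r.
a = 4r/√3 = 4 × 1.43 / 1.7321 = 3.30 Å.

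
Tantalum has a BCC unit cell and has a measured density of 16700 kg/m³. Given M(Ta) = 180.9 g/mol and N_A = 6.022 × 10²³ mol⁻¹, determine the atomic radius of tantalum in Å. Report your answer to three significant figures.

For a BCC cell (Z = 2), a³ = Z·M/(N_A·ρ) = 2 × 180.9 / (6.022 × 10²³ × 16.70) = 3.598 × 10^-23 cm³, so a = 3.301 × 10^-8 cm = 3.301 Å.
Atoms touch along the body diagonal, so √3·a = 4r, so r = 0.4330 × a = 1.43 Å.

1.43 Å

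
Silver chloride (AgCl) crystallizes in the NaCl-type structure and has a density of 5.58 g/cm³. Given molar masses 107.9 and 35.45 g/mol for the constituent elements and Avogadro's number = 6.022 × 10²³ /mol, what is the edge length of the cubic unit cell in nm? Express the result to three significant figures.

0.555 nm

M(AgCl) = 143.35 g/mol; Z = 4 formula units per cell.
a³ = Z·M/(N_A·ρ) = 4 × 143.35 / (6.022 × 10²³ × 5.58) = 1.706 × 10^-22 cm³, so a = 5.547 × 10^-8 cm = 0.555 nm.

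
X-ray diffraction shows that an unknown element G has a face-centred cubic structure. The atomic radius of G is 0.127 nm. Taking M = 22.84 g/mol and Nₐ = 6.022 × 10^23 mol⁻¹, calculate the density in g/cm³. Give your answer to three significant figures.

3.27 g/cm³

In an FCC lattice, atoms touch along the face diagonal, so √2·a = 4r, giving a = 0.3592 nm = 3.592 × 10^-8 cm.
With Z = 4, ρ = Z·M/(N_A·a³) = 4 × 22.84 / (6.022 × 10²³ × 4.635 × 10^-23) = 3.273 g/cm³.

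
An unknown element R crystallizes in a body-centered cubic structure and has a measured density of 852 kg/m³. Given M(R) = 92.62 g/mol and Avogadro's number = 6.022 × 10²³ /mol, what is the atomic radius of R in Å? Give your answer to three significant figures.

3.08 Å

For a BCC cell (Z = 2), a³ = Z·M/(N_A·ρ) = 2 × 92.62 / (6.022 × 10²³ × 0.8520) = 3.610 × 10^-22 cm³, so a = 7.121 × 10^-8 cm = 7.121 Å.
Atoms touch along the body diagonal, so √3·a = 4r, so r = 0.4330 × a = 3.08 Å.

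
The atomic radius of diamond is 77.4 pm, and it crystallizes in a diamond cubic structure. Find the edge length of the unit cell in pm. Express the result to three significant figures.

In a diamond cubic lattice, nearest neighbors lie along the body diagonal with √3·a = 8r.
a = 8r/√3 = 8 × 77.4 / 1.7321 = 357 pm.

357 pm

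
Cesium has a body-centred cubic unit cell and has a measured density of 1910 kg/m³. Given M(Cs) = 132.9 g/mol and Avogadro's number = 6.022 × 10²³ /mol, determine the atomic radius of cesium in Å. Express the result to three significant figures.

For a BCC cell (Z = 2), a³ = Z·M/(N_A·ρ) = 2 × 132.9 / (6.022 × 10²³ × 1.910) = 2.311 × 10^-22 cm³, so a = 6.137 × 10^-8 cm = 6.137 Å.
Atoms touch along the body diagonal, so √3·a = 4r, so r = 0.4330 × a = 2.66 Å.

2.66 Å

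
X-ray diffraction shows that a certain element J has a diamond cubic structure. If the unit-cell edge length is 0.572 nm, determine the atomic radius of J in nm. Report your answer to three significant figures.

In a diamond cubic lattice, nearest neighbors lie along the body diagonal with √3·a = 8r.
r = √3·a/8 = 1.7321 × 0.572 / 8 = 0.124 nm.

0.124 nm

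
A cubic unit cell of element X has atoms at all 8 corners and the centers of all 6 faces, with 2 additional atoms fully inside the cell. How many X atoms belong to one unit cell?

Corner atoms are shared by 8 cells (1/8 each), face atoms by 2 (1/2 each), interior atoms are unshared.
Net atoms = 8 × 1/8 + 6 × 1/2 + 2 = 1 + 3 + 2 = 6.

6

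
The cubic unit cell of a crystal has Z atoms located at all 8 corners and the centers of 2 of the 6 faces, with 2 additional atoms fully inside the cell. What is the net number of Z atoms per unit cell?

4

Corner atoms are shared by 8 cells (1/8 each), face atoms by 2 (1/2 each), interior atoms are unshared.
Net atoms = 8 × 1/8 + 2 × 1/2 + 2 = 1 + 1 + 2 = 4.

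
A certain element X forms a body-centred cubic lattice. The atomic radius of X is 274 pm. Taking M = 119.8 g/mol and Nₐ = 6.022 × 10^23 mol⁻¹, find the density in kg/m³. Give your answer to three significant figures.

1570 kg/m³

In a BCC lattice, atoms touch along the body diagonal, so √3·a = 4r, giving a = 632.8 pm = 6.328 × 10^-8 cm.
With Z = 2, ρ = Z·M/(N_A·a³) = 2 × 119.8 / (6.022 × 10²³ × 2.534 × 10^-22) = 1.570 g/cm³ = 1570 kg/m³.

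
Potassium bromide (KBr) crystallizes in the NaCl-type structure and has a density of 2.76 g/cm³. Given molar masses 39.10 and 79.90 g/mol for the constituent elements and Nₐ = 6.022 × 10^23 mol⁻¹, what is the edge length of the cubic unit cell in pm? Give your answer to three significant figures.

659 pm

M(KBr) = 119.0 g/mol; Z = 4 formula units per cell.
a³ = Z·M/(N_A·ρ) = 4 × 119.0 / (6.022 × 10²³ × 2.76) = 2.864 × 10^-22 cm³, so a = 6.592 × 10^-8 cm = 659 pm.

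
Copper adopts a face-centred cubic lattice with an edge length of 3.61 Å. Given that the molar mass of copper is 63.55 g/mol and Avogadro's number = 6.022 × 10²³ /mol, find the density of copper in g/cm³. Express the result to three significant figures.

An FCC unit cell contains Z = 4 atoms.
Cell volume: a³ = (3.61 Å)³ = (3.610 × 10^-8 cm)³ = 4.705 × 10^-23 cm³.
ρ = Z·M/(N_A·a³) = 4 × 63.55 / (6.022 × 10²³ × 4.705 × 10^-23) = 8.972 g/cm³.

8.97 g/cm³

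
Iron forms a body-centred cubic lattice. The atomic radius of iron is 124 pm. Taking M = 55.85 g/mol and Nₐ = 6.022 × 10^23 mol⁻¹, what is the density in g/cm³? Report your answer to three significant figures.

7.90 g/cm³

In a BCC lattice, atoms touch along the body diagonal, so √3·a = 4r, giving a = 286.4 pm = 2.864 × 10^-8 cm.
With Z = 2, ρ = Z·M/(N_A·a³) = 2 × 55.85 / (6.022 × 10²³ × 2.348 × 10^-23) = 7.899 g/cm³.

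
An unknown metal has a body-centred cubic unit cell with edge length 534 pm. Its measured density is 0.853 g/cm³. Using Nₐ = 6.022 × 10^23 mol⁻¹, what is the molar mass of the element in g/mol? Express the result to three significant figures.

A BCC cell has Z = 2 atoms; a = 5.340 × 10^-8 cm.
M = ρ·N_A·a³/Z = 0.853 × 6.022 × 10²³ × 1.523 × 10^-22 / 2 = 39.1 g/mol.

39.1 g/mol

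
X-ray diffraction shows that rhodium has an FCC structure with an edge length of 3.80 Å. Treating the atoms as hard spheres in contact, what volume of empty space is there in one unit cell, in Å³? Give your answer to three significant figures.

In an FCC lattice atoms touch along the face diagonal, so √2·a = 4r, so r = 0.3536a = 1.344 Å.
V_cell = a³ = 54.87 Å³; V_atoms = 4 × (4/3)πr³ = 40.63 Å³.
Empty space = 54.87 − 40.63 = 14.2 Å³.

14.2 Å³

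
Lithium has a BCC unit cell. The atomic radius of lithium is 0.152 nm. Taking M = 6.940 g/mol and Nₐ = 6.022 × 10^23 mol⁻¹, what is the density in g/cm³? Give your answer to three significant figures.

0.533 g/cm³

In a BCC lattice, atoms touch along the body diagonal, so √3·a = 4r, giving a = 0.3510 nm = 3.510 × 10^-8 cm.
With Z = 2, ρ = Z·M/(N_A·a³) = 2 × 6.940 / (6.022 × 10²³ × 4.325 × 10^-23) = 0.5329 g/cm³.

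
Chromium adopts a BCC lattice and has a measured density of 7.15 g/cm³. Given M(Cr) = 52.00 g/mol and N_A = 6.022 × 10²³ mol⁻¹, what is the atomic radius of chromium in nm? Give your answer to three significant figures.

For a BCC cell (Z = 2), a³ = Z·M/(N_A·ρ) = 2 × 52.00 / (6.022 × 10²³ × 7.150) = 2.415 × 10^-23 cm³, so a = 2.891 × 10^-8 cm = 0.2891 nm.
Atoms touch along the body diagonal, so √3·a = 4r, so r = 0.4330 × a = 0.125 nm.

0.125 nm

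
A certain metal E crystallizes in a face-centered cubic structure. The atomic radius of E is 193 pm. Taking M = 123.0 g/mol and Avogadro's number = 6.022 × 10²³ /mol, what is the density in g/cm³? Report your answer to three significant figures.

In an FCC lattice, atoms touch along the face diagonal, so √2·a = 4r, giving a = 545.9 pm = 5.459 × 10^-8 cm.
With Z = 4, ρ = Z·M/(N_A·a³) = 4 × 123.0 / (6.022 × 10²³ × 1.627 × 10^-22) = 5.022 g/cm³.

5.02 g/cm³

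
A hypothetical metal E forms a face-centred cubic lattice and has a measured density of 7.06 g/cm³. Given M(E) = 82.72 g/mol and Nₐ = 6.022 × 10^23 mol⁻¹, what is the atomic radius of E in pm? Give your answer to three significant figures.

For an FCC cell (Z = 4), a³ = Z·M/(N_A·ρ) = 4 × 82.72 / (6.022 × 10²³ × 7.060) = 7.783 × 10^-23 cm³, so a = 4.269 × 10^-8 cm = 426.9 pm.
Atoms touch along the face diagonal, so √2·a = 4r, so r = 0.3536 × a = 151 pm.

151 pm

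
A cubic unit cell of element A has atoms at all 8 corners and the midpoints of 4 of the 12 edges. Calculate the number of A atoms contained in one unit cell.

Corner atoms are shared by 8 cells (1/8 each), edge atoms by 4 (1/4 each).
Net atoms = 8 × 1/8 + 4 × 1/4 = 1 + 1 = 2.

2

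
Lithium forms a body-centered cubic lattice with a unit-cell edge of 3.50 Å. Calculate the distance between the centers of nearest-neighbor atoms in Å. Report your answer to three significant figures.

In a BCC structure, atoms touch along the body diagonal, so √3·a = 4r; the nearest-neighbor distance equals 2r = 0.8660·a.
d = 0.8660 × 3.50 = 3.03 Å.

3.03 Å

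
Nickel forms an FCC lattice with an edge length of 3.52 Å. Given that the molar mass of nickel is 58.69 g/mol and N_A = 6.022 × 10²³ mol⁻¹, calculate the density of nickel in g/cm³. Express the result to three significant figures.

8.94 g/cm³

An FCC unit cell contains Z = 4 atoms.
Cell volume: a³ = (3.52 Å)³ = (3.520 × 10^-8 cm)³ = 4.361 × 10^-23 cm³.
ρ = Z·M/(N_A·a³) = 4 × 58.69 / (6.022 × 10²³ × 4.361 × 10^-23) = 8.938 g/cm³.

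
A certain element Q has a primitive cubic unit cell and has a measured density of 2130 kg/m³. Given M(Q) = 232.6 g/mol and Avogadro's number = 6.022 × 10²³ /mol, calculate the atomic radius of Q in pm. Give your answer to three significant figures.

For a simple cubic cell (Z = 1), a³ = Z·M/(N_A·ρ) = 1 × 232.6 / (6.022 × 10²³ × 2.130) = 1.813 × 10^-22 cm³, so a = 5.660 × 10^-8 cm = 566.0 pm.
Atoms touch along the cell edge, so a = 2r, so r = 0.5000 × a = 283 pm.

283 pm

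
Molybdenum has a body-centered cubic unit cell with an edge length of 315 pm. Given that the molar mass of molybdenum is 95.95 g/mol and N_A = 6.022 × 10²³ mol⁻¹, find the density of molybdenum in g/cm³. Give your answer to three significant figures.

A BCC unit cell contains Z = 2 atoms.
Cell volume: a³ = (315 pm)³ = (3.150 × 10^-8 cm)³ = 3.126 × 10^-23 cm³.
ρ = Z·M/(N_A·a³) = 2 × 95.95 / (6.022 × 10²³ × 3.126 × 10^-23) = 10.20 g/cm³.

10.2 g/cm³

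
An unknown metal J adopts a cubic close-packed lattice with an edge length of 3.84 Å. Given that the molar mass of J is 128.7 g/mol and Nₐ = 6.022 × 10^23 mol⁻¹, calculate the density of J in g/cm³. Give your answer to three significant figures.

An FCC unit cell contains Z = 4 atoms.
Cell volume: a³ = (3.84 Å)³ = (3.840 × 10^-8 cm)³ = 5.662 × 10^-23 cm³.
ρ = Z·M/(N_A·a³) = 4 × 128.7 / (6.022 × 10²³ × 5.662 × 10^-23) = 15.10 g/cm³.

15.1 g/cm³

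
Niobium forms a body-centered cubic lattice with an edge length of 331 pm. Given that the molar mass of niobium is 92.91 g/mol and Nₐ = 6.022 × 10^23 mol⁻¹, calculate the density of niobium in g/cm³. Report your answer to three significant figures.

8.51 g/cm³

A BCC unit cell contains Z = 2 atoms.
Cell volume: a³ = (331 pm)³ = (3.310 × 10^-8 cm)³ = 3.626 × 10^-23 cm³.
ρ = Z·M/(N_A·a³) = 2 × 92.91 / (6.022 × 10²³ × 3.626 × 10^-23) = 8.509 g/cm³.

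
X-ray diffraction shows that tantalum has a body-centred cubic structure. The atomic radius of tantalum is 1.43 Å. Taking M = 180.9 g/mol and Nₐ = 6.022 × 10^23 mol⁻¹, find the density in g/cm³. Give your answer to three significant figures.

16.7 g/cm³

In a BCC lattice, atoms touch along the body diagonal, so √3·a = 4r, giving a = 3.302 Å = 3.302 × 10^-8 cm.
With Z = 2, ρ = Z·M/(N_A·a³) = 2 × 180.9 / (6.022 × 10²³ × 3.602 × 10^-23) = 16.68 g/cm³.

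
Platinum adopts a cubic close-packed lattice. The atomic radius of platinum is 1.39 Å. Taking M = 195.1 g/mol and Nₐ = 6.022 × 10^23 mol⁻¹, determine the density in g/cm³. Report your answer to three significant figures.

In an FCC lattice, atoms touch along the face diagonal, so √2·a = 4r, giving a = 3.932 Å = 3.932 × 10^-8 cm.
With Z = 4, ρ = Z·M/(N_A·a³) = 4 × 195.1 / (6.022 × 10²³ × 6.077 × 10^-23) = 21.33 g/cm³.

21.3 g/cm³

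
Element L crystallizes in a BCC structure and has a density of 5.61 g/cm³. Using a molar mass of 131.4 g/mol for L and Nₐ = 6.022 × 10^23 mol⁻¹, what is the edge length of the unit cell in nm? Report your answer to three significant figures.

0.427 nm

With Z = 2 atoms per BCC cell, a³ = Z·M/(N_A·ρ) = 2 × 131.4 / (6.022 × 10²³ × 5.610 g/cm³) = 7.779 × 10^-23 cm³.
a = (7.779 × 10^-23)^(1/3) = 4.269 × 10^-8 cm = 0.427 nm.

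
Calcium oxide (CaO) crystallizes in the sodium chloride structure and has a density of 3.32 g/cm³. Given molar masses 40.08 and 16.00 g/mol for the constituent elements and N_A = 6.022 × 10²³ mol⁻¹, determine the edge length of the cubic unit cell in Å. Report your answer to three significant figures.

M(CaO) = 56.08 g/mol; Z = 4 formula units per cell.
a³ = Z·M/(N_A·ρ) = 4 × 56.08 / (6.022 × 10²³ × 3.32) = 1.122 × 10^-22 cm³, so a = 4.823 × 10^-8 cm = 4.82 Å.

4.82 Å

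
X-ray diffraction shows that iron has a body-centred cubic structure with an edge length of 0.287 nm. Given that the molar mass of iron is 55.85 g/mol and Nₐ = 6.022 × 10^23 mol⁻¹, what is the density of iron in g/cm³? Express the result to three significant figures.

A BCC unit cell contains Z = 2 atoms.
Cell volume: a³ = (0.287 nm)³ = (2.870 × 10^-8 cm)³ = 2.364 × 10^-23 cm³.
ρ = Z·M/(N_A·a³) = 2 × 55.85 / (6.022 × 10²³ × 2.364 × 10^-23) = 7.846 g/cm³.

7.85 g/cm³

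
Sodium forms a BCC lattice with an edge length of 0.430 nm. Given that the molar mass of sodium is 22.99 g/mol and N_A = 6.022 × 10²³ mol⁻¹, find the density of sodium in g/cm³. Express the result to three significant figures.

0.960 g/cm³

A BCC unit cell contains Z = 2 atoms.
Cell volume: a³ = (0.430 nm)³ = (4.300 × 10^-8 cm)³ = 7.951 × 10^-23 cm³.
ρ = Z·M/(N_A·a³) = 2 × 22.99 / (6.022 × 10²³ × 7.951 × 10^-23) = 0.9603 g/cm³.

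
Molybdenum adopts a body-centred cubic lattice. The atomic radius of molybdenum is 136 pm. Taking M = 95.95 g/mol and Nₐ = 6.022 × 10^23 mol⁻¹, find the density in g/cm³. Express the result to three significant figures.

10.3 g/cm³

In a BCC lattice, atoms touch along the body diagonal, so √3·a = 4r, giving a = 314.1 pm = 3.141 × 10^-8 cm.
With Z = 2, ρ = Z·M/(N_A·a³) = 2 × 95.95 / (6.022 × 10²³ × 3.098 × 10^-23) = 10.29 g/cm³.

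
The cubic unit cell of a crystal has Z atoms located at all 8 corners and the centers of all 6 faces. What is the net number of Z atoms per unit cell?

4

Corner atoms are shared by 8 cells (1/8 each), face atoms by 2 (1/2 each).
Net atoms = 8 × 1/8 + 6 × 1/2 = 1 + 3 = 4.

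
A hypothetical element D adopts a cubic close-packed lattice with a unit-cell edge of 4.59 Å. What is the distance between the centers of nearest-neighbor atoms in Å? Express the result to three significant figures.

3.25 Å

In an FCC structure, atoms touch along the face diagonal, so √2·a = 4r; the nearest-neighbor distance equals 2r = 0.7071·a.
d = 0.7071 × 4.59 = 3.25 Å.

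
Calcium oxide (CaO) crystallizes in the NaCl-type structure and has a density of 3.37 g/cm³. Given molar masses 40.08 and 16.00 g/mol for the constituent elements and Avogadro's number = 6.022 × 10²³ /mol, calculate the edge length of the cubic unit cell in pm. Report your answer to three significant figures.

480 pm

M(CaO) = 56.08 g/mol; Z = 4 formula units per cell.
a³ = Z·M/(N_A·ρ) = 4 × 56.08 / (6.022 × 10²³ × 3.37) = 1.105 × 10^-22 cm³, so a = 4.799 × 10^-8 cm = 480 pm.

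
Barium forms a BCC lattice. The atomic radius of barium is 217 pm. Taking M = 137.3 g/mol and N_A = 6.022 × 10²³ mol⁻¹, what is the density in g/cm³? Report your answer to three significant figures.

In a BCC lattice, atoms touch along the body diagonal, so √3·a = 4r, giving a = 501.1 pm = 5.011 × 10^-8 cm.
With Z = 2, ρ = Z·M/(N_A·a³) = 2 × 137.3 / (6.022 × 10²³ × 1.259 × 10^-22) = 3.623 g/cm³.

3.62 g/cm³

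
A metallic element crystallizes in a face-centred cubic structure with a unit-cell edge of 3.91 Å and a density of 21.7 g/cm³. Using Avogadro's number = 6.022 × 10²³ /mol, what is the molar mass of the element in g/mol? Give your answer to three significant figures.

An FCC cell has Z = 4 atoms; a = 3.910 × 10^-8 cm.
M = ρ·N_A·a³/Z = 21.7 × 6.022 × 10²³ × 5.978 × 10^-23 / 4 = 195 g/mol.

195 g/mol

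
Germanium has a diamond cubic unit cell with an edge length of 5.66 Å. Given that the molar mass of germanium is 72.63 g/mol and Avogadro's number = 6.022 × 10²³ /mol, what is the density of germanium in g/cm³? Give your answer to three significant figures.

A diamond cubic unit cell contains Z = 8 atoms.
Cell volume: a³ = (5.66 Å)³ = (5.660 × 10^-8 cm)³ = 1.813 × 10^-22 cm³.
ρ = Z·M/(N_A·a³) = 8 × 72.63 / (6.022 × 10²³ × 1.813 × 10^-22) = 5.321 g/cm³.

5.32 g/cm³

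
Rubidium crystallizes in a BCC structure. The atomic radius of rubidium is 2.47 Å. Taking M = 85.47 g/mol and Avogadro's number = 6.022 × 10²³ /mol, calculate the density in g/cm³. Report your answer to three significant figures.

1.53 g/cm³

In a BCC lattice, atoms touch along the body diagonal, so √3·a = 4r, giving a = 5.704 Å = 5.704 × 10^-8 cm.
With Z = 2, ρ = Z·M/(N_A·a³) = 2 × 85.47 / (6.022 × 10²³ × 1.856 × 10^-22) = 1.529 g/cm³.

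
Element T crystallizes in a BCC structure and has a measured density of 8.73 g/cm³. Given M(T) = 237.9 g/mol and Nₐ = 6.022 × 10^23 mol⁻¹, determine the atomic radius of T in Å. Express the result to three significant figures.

1.94 Å

For a BCC cell (Z = 2), a³ = Z·M/(N_A·ρ) = 2 × 237.9 / (6.022 × 10²³ × 8.730) = 9.050 × 10^-23 cm³, so a = 4.490 × 10^-8 cm = 4.490 Å.
Atoms touch along the body diagonal, so √3·a = 4r, so r = 0.4330 × a = 1.94 Å.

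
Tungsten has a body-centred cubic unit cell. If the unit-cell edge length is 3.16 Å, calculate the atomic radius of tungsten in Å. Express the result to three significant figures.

1.37 Å

In a BCC lattice, atoms touch along the body diagonal, so √3·a = 4r.
r = √3·a/4 = 1.7321 × 3.16 / 4 = 1.37 Å.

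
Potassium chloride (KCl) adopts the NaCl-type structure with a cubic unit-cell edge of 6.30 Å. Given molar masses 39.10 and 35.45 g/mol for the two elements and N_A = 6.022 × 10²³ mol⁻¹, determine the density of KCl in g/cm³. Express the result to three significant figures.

The NaCl-type structure contains Z = 4 formula units per cell; M(KCl) = 39.10 + 35.45 = 74.55 g/mol.
a³ = (6.300 × 10^-8 cm)³ = 2.500 × 10^-22 cm³.
ρ = 4 × 74.55 / (6.022 × 10²³ × 2.500 × 10^-22) = 1.980 g/cm³.

1.98 g/cm³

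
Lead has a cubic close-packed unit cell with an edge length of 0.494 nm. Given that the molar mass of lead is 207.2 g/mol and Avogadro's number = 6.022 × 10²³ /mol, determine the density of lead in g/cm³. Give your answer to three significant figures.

An FCC unit cell contains Z = 4 atoms.
Cell volume: a³ = (0.494 nm)³ = (4.940 × 10^-8 cm)³ = 1.206 × 10^-22 cm³.
ρ = Z·M/(N_A·a³) = 4 × 207.2 / (6.022 × 10²³ × 1.206 × 10^-22) = 11.42 g/cm³.

11.4 g/cm³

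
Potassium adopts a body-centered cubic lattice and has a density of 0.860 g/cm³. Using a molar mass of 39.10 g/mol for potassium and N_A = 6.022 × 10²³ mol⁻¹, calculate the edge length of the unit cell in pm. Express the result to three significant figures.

533 pm

With Z = 2 atoms per BCC cell, a³ = Z·M/(N_A·ρ) = 2 × 39.10 / (6.022 × 10²³ × 0.8600 g/cm³) = 1.510 × 10^-22 cm³.
a = (1.510 × 10^-22)^(1/3) = 5.325 × 10^-8 cm = 533 pm.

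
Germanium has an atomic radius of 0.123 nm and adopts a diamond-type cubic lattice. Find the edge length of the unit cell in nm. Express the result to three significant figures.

0.568 nm

In a diamond cubic lattice, nearest neighbors lie along the body diagonal with √3·a = 8r.
a = 8r/√3 = 8 × 0.123 / 1.7321 = 0.568 nm.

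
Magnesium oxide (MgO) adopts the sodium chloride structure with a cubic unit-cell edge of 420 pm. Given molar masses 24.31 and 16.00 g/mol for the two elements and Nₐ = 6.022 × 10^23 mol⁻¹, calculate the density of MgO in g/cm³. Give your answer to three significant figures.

The sodium chloride structure contains Z = 4 formula units per cell; M(MgO) = 24.31 + 16.00 = 40.31 g/mol.
a³ = (4.200 × 10^-8 cm)³ = 7.409 × 10^-23 cm³.
ρ = 4 × 40.31 / (6.022 × 10²³ × 7.409 × 10^-23) = 3.614 g/cm³.

3.61 g/cm³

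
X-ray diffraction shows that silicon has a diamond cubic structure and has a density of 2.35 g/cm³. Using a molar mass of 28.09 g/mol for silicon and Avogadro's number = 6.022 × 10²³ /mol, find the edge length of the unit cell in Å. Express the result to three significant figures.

5.42 Å

With Z = 8 atoms per diamond cubic cell, a³ = Z·M/(N_A·ρ) = 8 × 28.09 / (6.022 × 10²³ × 2.350 g/cm³) = 1.588 × 10^-22 cm³.
a = (1.588 × 10^-22)^(1/3) = 5.415 × 10^-8 cm = 5.42 Å.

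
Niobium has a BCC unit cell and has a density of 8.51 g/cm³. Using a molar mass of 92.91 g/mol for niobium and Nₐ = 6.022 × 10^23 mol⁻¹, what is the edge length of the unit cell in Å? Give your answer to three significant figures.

With Z = 2 atoms per BCC cell, a³ = Z·M/(N_A·ρ) = 2 × 92.91 / (6.022 × 10²³ × 8.510 g/cm³) = 3.626 × 10^-23 cm³.
a = (3.626 × 10^-23)^(1/3) = 3.310 × 10^-8 cm = 3.31 Å.

3.31 Å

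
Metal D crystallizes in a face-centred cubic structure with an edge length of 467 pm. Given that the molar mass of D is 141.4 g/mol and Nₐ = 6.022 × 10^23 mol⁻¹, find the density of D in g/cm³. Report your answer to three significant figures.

9.22 g/cm³

An FCC unit cell contains Z = 4 atoms.
Cell volume: a³ = (467 pm)³ = (4.670 × 10^-8 cm)³ = 1.018 × 10^-22 cm³.
ρ = Z·M/(N_A·a³) = 4 × 141.4 / (6.022 × 10²³ × 1.018 × 10^-22) = 9.222 g/cm³.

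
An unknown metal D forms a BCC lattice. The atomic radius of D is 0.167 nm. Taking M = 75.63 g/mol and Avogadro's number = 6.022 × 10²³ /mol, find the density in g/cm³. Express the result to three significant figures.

4.38 g/cm³

In a BCC lattice, atoms touch along the body diagonal, so √3·a = 4r, giving a = 0.3857 nm = 3.857 × 10^-8 cm.
With Z = 2, ρ = Z·M/(N_A·a³) = 2 × 75.63 / (6.022 × 10²³ × 5.737 × 10^-23) = 4.379 g/cm³.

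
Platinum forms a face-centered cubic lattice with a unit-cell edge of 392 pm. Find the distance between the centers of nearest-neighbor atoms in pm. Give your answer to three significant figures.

277 pm

In an FCC structure, atoms touch along the face diagonal, so √2·a = 4r; the nearest-neighbor distance equals 2r = 0.7071·a.
d = 0.7071 × 392 = 277 pm.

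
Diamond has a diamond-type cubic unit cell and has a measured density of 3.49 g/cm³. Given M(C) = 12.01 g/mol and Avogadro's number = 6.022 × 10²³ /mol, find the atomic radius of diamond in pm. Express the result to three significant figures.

77.4 pm

For a diamond cubic cell (Z = 8), a³ = Z·M/(N_A·ρ) = 8 × 12.01 / (6.022 × 10²³ × 3.490) = 4.572 × 10^-23 cm³, so a = 3.576 × 10^-8 cm = 357.6 pm.
Nearest neighbors lie along the body diagonal with √3·a = 8r, so r = 0.2165 × a = 77.4 pm.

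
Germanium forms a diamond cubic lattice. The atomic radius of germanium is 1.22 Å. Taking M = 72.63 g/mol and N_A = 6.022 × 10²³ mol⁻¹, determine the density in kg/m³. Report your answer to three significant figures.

5390 kg/m³

In a diamond cubic lattice, nearest neighbors lie along the body diagonal with √3·a = 8r, giving a = 5.635 Å = 5.635 × 10^-8 cm.
With Z = 8, ρ = Z·M/(N_A·a³) = 8 × 72.63 / (6.022 × 10²³ × 1.789 × 10^-22) = 5.393 g/cm³ = 5390 kg/m³.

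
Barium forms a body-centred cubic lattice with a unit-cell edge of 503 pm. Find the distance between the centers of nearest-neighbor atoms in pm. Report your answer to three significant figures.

In a BCC structure, atoms touch along the body diagonal, so √3·a = 4r; the nearest-neighbor distance equals 2r = 0.8660·a.
d = 0.8660 × 503 = 436 pm.

436 pm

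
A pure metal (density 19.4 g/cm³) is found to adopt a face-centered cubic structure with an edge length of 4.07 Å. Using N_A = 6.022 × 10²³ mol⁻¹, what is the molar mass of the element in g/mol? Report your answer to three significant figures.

An FCC cell has Z = 4 atoms; a = 4.070 × 10^-8 cm.
M = ρ·N_A·a³/Z = 19.4 × 6.022 × 10²³ × 6.742 × 10^-23 / 4 = 197 g/mol.

197 g/mol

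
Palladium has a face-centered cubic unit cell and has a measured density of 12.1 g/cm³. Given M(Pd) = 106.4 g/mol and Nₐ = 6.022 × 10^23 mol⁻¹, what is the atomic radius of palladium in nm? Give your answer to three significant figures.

For an FCC cell (Z = 4), a³ = Z·M/(N_A·ρ) = 4 × 106.4 / (6.022 × 10²³ × 12.10) = 5.841 × 10^-23 cm³, so a = 3.880 × 10^-8 cm = 0.3880 nm.
Atoms touch along the face diagonal, so √2·a = 4r, so r = 0.3536 × a = 0.137 nm.

0.137 nm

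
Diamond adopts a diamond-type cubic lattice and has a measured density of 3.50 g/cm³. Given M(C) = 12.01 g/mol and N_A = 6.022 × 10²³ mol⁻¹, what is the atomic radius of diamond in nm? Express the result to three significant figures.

For a diamond cubic cell (Z = 8), a³ = Z·M/(N_A·ρ) = 8 × 12.01 / (6.022 × 10²³ × 3.500) = 4.559 × 10^-23 cm³, so a = 3.572 × 10^-8 cm = 0.3572 nm.
Nearest neighbors lie along the body diagonal with √3·a = 8r, so r = 0.2165 × a = 0.0773 nm.

0.0773 nm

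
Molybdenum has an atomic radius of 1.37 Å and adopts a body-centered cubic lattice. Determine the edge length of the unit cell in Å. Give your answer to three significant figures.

3.16 Å

In a BCC lattice, atoms touch along the body diagonal, so √3·a = 4r.
a = 4r/√3 = 4 × 1.37 / 1.7321 = 3.16 Å.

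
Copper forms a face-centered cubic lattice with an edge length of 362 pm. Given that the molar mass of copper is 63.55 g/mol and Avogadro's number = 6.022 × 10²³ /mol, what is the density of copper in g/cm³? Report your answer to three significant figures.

8.90 g/cm³

An FCC unit cell contains Z = 4 atoms.
Cell volume: a³ = (362 pm)³ = (3.620 × 10^-8 cm)³ = 4.744 × 10^-23 cm³.
ρ = Z·M/(N_A·a³) = 4 × 63.55 / (6.022 × 10²³ × 4.744 × 10^-23) = 8.898 g/cm³.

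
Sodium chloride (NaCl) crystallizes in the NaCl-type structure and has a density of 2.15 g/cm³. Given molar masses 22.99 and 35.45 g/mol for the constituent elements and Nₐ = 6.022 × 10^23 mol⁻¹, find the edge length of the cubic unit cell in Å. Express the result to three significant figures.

5.65 Å

M(NaCl) = 58.44 g/mol; Z = 4 formula units per cell.
a³ = Z·M/(N_A·ρ) = 4 × 58.44 / (6.022 × 10²³ × 2.15) = 1.805 × 10^-22 cm³, so a = 5.652 × 10^-8 cm = 5.65 Å.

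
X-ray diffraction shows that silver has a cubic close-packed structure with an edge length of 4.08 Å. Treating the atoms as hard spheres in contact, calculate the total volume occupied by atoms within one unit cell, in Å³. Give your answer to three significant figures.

50.3 Å³

In an FCC lattice atoms touch along the face diagonal, so √2·a = 4r, so r = 0.3536a = 1.442 Å.
V_atoms = Z × (4/3)πr³ = 4 × (4/3)π × (1.442)³ = 50.3 Å³.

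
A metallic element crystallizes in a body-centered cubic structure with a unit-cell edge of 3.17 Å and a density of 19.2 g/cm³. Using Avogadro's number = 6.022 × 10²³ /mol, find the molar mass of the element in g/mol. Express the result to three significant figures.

184 g/mol

A BCC cell has Z = 2 atoms; a = 3.170 × 10^-8 cm.
M = ρ·N_A·a³/Z = 19.2 × 6.022 × 10²³ × 3.186 × 10^-23 / 2 = 184 g/mol.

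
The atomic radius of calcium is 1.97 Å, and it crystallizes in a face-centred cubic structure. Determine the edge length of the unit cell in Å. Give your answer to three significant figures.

In an FCC lattice, atoms touch along the face diagonal, so √2·a = 4r.
a = 4r/√2 = 4 × 1.97 / 1.4142 = 5.57 Å.

5.57 Å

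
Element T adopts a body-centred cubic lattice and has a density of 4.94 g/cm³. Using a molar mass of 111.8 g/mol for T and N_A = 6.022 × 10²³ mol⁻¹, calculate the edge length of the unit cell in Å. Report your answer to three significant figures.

With Z = 2 atoms per BCC cell, a³ = Z·M/(N_A·ρ) = 2 × 111.8 / (6.022 × 10²³ × 4.940 g/cm³) = 7.516 × 10^-23 cm³.
a = (7.516 × 10^-23)^(1/3) = 4.220 × 10^-8 cm = 4.22 Å.

4.22 Å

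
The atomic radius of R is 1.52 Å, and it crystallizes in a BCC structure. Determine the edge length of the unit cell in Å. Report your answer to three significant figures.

In a BCC lattice, atoms touch along the body diagonal, so √3·a = 4r.
a = 4r/√3 = 4 × 1.52 / 1.7321 = 3.51 Å.

3.51 Å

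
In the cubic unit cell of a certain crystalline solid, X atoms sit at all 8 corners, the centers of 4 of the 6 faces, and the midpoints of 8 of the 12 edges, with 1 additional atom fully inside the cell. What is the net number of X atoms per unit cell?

6

Corner atoms are shared by 8 cells (1/8 each), face atoms by 2 (1/2 each), edge atoms by 4 (1/4 each), interior atoms are unshared.
Net atoms = 8 × 1/8 + 4 × 1/2 + 8 × 1/4 + 1 = 1 + 2 + 2 + 1 = 6.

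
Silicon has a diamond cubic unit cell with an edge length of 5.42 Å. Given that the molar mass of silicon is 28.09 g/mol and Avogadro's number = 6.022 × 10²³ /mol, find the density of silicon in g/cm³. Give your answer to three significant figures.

2.34 g/cm³

A diamond cubic unit cell contains Z = 8 atoms.
Cell volume: a³ = (5.42 Å)³ = (5.420 × 10^-8 cm)³ = 1.592 × 10^-22 cm³.
ρ = Z·M/(N_A·a³) = 8 × 28.09 / (6.022 × 10²³ × 1.592 × 10^-22) = 2.344 g/cm³.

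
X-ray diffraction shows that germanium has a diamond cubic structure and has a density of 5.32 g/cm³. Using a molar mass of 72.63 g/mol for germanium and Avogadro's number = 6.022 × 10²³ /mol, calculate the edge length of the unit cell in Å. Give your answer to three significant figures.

With Z = 8 atoms per diamond cubic cell, a³ = Z·M/(N_A·ρ) = 8 × 72.63 / (6.022 × 10²³ × 5.320 g/cm³) = 1.814 × 10^-22 cm³.
a = (1.814 × 10^-22)^(1/3) = 5.660 × 10^-8 cm = 5.66 Å.

5.66 Å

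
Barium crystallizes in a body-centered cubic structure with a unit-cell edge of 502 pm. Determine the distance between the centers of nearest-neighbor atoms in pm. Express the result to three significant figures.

In a BCC structure, atoms touch along the body diagonal, so √3·a = 4r; the nearest-neighbor distance equals 2r = 0.8660·a.
d = 0.8660 × 502 = 435 pm.

435 pm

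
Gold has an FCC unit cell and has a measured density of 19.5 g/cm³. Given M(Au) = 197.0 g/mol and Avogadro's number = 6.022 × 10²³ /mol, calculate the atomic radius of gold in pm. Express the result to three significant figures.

For an FCC cell (Z = 4), a³ = Z·M/(N_A·ρ) = 4 × 197.0 / (6.022 × 10²³ × 19.50) = 6.710 × 10^-23 cm³, so a = 4.064 × 10^-8 cm = 406.4 pm.
Atoms touch along the face diagonal, so √2·a = 4r, so r = 0.3536 × a = 144 pm.

144 pm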